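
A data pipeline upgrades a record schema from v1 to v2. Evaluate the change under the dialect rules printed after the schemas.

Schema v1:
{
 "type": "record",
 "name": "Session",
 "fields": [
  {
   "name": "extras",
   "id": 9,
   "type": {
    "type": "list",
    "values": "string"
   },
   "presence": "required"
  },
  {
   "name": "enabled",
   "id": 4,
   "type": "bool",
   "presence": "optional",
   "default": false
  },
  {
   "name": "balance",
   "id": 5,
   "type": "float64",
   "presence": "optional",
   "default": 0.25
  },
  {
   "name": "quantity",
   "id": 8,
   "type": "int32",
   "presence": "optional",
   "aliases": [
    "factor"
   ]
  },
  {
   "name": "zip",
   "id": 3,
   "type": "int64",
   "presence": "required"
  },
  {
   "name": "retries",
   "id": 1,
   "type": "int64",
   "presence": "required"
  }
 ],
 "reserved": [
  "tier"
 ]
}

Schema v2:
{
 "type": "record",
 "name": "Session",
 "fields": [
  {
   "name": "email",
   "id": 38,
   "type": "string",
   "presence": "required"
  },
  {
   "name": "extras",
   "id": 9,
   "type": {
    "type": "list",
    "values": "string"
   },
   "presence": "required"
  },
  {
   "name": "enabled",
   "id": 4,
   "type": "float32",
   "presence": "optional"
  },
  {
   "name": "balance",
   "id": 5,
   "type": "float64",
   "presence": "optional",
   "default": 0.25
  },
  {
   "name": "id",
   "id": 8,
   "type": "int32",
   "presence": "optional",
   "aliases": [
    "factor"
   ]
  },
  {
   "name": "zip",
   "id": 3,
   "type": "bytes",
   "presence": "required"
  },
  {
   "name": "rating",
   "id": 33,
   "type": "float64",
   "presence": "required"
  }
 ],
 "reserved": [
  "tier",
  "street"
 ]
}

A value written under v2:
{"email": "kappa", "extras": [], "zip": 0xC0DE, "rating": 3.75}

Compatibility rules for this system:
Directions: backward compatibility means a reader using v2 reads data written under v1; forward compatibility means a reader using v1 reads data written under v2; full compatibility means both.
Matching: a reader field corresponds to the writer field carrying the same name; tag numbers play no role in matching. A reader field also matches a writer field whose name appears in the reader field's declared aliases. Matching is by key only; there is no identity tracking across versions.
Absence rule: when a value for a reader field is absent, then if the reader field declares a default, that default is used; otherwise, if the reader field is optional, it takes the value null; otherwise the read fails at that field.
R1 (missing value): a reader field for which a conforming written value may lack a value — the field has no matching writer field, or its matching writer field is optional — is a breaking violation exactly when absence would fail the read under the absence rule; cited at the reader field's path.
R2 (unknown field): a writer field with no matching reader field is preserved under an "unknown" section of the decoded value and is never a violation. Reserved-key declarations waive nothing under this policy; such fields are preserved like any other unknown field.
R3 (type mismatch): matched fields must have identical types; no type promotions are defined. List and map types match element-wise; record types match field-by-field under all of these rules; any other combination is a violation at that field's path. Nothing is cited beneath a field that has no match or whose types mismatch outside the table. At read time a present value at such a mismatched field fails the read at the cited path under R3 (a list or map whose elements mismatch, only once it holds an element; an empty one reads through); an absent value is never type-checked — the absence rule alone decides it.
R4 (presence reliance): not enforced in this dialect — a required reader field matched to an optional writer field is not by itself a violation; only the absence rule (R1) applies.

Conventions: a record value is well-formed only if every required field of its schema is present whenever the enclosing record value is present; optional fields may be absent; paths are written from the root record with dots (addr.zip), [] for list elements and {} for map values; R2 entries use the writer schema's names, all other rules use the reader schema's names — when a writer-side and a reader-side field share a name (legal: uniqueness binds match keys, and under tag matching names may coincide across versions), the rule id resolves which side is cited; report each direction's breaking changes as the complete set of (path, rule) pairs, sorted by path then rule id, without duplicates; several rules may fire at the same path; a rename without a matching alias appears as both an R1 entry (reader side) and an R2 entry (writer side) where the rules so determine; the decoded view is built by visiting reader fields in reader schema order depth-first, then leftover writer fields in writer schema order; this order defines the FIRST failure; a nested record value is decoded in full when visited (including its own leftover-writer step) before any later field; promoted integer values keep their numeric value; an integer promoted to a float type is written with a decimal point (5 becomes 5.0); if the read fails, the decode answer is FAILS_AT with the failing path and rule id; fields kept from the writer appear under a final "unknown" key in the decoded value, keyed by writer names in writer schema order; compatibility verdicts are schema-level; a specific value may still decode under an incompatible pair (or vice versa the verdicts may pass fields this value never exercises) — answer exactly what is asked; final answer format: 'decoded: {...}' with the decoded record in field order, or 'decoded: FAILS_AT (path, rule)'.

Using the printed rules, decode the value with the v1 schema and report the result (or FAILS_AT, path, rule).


decoded: FAILS_AT (zip, R3)

each type pair in Session: writer, then reader
decode walk for Session under reader schema v1:
  extras := []
  enabled := false (missing; default applied)
  balance := 0.25 (missing; default applied)
  quantity := null (missing; optional => null)
  read fails at zip under R3
  => FAILS_AT (zip, R3)
checking off the Session differences that do not matter here:
  added field rating to record Session: required float64, tag 33 (in v2 it sits last) -> affects the rule determinations only; this particular Session value decodes identically
  field enabled in record Session: type bool changed to float32 (its default is dropped) -> affects the rule determinations only; this particular Session value decodes identically
  added field email to record Session: required string, tag 38 (in v2 it sits immediately before extras) -> affects the rule determinations only; this particular Session value decodes identically
  removed field retries from record Session -> affects the rule determinations only; this particular Session value decodes identically
  renamed field quantity to id in record Session -> inert under this dialect — no rule fires on Session and the result does not move


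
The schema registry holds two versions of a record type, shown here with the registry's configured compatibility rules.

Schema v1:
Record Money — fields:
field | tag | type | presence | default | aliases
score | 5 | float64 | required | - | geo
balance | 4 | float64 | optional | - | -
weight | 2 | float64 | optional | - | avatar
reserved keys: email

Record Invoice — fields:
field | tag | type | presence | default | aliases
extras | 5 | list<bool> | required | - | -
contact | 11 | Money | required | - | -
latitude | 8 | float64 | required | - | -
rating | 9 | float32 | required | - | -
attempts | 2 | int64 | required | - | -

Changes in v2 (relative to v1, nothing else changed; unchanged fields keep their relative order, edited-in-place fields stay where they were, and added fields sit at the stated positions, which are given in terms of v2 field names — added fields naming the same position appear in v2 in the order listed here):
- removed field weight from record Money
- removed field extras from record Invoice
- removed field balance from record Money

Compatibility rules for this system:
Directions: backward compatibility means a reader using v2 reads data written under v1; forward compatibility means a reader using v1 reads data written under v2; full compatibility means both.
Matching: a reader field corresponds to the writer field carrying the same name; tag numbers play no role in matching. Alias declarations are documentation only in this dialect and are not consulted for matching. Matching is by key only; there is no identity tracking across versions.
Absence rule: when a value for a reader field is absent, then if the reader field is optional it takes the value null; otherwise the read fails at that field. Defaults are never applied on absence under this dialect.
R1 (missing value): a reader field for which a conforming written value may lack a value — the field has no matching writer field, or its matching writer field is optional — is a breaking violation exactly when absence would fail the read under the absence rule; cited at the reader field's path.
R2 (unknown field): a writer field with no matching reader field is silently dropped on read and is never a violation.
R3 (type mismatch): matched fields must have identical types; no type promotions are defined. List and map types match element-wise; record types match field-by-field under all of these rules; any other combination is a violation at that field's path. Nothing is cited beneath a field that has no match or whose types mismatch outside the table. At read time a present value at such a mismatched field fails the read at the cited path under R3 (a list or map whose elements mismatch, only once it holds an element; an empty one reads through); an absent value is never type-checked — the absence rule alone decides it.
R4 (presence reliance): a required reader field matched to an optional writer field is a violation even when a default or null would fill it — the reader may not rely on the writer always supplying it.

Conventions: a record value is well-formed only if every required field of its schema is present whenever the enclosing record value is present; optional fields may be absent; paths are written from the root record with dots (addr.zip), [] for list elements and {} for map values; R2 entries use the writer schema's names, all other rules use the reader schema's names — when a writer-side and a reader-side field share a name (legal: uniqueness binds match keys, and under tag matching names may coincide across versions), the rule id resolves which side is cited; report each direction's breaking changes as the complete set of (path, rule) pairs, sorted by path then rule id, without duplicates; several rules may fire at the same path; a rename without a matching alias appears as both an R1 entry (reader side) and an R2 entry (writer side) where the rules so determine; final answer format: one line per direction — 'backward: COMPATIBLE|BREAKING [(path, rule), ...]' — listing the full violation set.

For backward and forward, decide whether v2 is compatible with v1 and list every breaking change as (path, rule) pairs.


backward: COMPATIBLE []; forward: BREAKING [(extras, R1)]

arrows below run writer -> reader for Invoice
checking backward for Invoice: reader v2 against writer v1:
  contact <- contact (Money -> Money, writer required)
  latitude <- latitude (float64 -> float64, writer required)
  rating <- rating (float32 -> float32, writer required)
  attempts <- attempts (int64 -> int64, writer required)
  extras (writer side), unknown to reader
  contact.score <- contact.score (float64 -> float64, writer required)
  contact.balance (writer side), unknown to reader
  contact.weight (writer side), unknown to reader
  => backward verdict for Invoice: COMPATIBLE, no violations
checking forward for Invoice: reader v1 against writer v2:
  extras has no writer counterpart
  contact <- contact (Money -> Money, writer required)
  latitude <- latitude (float64 -> float64, writer required)
  rating <- rating (float32 -> float32, writer required)
  attempts <- attempts (int64 -> int64, writer required)
  contact.score <- contact.score (float64 -> float64, writer required)
  contact.balance has no writer counterpart
  contact.weight has no writer counterpart
  violation R1 at extras
  => 1 violation(s): forward is BREAKING for Invoice


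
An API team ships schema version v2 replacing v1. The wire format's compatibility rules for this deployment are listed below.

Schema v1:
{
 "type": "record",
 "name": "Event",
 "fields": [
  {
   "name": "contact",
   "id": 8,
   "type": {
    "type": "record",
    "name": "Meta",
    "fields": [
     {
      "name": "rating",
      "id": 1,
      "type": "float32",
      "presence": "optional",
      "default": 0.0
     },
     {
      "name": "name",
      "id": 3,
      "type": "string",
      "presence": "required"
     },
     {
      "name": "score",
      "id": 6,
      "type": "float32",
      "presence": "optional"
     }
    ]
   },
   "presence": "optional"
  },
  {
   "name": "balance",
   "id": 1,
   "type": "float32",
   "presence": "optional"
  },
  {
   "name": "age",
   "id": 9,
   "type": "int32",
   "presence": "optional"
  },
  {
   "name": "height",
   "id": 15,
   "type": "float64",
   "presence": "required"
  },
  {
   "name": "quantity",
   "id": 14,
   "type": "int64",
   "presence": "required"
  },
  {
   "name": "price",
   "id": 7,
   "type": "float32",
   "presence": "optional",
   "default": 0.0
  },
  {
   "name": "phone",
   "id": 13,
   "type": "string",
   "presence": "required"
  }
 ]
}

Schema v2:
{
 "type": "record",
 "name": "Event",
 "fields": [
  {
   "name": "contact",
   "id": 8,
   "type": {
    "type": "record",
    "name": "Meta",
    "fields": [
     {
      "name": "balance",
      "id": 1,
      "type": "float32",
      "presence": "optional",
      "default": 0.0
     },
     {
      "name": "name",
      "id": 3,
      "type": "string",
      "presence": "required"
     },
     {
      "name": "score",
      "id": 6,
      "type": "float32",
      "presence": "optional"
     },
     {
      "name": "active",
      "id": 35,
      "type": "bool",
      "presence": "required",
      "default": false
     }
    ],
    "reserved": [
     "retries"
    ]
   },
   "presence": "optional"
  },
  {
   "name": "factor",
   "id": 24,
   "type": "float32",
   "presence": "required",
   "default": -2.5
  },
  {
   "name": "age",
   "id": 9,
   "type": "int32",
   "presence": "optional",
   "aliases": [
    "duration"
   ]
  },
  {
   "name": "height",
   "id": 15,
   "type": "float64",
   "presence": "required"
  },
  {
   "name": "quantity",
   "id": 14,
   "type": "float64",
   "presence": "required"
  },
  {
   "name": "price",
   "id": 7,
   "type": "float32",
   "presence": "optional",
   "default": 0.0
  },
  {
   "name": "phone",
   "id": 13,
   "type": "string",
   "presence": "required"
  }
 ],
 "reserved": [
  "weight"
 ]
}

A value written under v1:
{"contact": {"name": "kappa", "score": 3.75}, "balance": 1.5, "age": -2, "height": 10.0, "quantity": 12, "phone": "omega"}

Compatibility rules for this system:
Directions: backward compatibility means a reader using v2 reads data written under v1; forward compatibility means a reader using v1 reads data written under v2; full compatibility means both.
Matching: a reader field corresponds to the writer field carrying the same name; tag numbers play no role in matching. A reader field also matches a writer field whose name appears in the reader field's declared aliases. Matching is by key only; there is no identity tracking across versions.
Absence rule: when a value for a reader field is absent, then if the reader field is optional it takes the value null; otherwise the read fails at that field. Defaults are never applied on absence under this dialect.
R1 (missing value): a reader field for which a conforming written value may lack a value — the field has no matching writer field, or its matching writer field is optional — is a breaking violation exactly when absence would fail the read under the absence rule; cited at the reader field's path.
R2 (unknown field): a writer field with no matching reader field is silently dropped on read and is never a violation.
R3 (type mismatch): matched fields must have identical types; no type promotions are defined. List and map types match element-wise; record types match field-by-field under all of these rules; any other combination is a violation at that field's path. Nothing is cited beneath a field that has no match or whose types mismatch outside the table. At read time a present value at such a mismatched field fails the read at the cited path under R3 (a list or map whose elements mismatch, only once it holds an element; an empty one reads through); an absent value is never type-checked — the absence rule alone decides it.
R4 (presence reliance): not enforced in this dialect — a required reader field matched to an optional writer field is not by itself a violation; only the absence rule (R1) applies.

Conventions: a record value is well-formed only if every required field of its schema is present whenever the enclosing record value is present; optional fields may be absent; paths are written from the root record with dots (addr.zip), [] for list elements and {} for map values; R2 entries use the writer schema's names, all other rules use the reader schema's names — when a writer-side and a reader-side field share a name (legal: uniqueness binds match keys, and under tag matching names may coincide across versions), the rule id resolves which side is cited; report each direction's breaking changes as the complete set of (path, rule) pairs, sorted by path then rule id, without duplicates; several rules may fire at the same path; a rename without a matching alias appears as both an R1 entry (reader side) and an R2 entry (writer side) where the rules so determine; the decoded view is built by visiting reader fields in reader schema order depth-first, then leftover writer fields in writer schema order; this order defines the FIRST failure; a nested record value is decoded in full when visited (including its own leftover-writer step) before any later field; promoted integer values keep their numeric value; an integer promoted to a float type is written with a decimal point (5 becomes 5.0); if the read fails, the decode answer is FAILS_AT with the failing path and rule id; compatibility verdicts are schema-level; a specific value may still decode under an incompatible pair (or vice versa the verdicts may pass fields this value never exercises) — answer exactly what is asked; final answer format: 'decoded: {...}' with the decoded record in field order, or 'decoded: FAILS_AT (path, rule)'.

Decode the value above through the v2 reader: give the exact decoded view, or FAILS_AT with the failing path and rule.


decoded: FAILS_AT (contact.active, R1)

arrows below run writer -> reader for Event
decode walk for Event under reader schema v2:
  contact.balance := null (absent, optional -> null)
  contact.name := "kappa"
  contact.score := 3.75
  read fails at contact.active under R1 (no fill)
  => FAILS_AT (contact.active, R1)
the rest of the Event diff is inert for this question:
  renamed field rating to balance in record Meta -> fires no rule on Event under this dialect and leaves the result unchanged
  field quantity in record Event: type int64 changed to float64 -> shifts the Event verdicts, not this decode
  removed field balance from record Event -> fires no rule on Event under this dialect and leaves the result unchanged
  added field factor to record Event: required float32, tag 24, default -2.5 (in v2 it sits immediately before age) -> shifts the Event verdicts, not this decode


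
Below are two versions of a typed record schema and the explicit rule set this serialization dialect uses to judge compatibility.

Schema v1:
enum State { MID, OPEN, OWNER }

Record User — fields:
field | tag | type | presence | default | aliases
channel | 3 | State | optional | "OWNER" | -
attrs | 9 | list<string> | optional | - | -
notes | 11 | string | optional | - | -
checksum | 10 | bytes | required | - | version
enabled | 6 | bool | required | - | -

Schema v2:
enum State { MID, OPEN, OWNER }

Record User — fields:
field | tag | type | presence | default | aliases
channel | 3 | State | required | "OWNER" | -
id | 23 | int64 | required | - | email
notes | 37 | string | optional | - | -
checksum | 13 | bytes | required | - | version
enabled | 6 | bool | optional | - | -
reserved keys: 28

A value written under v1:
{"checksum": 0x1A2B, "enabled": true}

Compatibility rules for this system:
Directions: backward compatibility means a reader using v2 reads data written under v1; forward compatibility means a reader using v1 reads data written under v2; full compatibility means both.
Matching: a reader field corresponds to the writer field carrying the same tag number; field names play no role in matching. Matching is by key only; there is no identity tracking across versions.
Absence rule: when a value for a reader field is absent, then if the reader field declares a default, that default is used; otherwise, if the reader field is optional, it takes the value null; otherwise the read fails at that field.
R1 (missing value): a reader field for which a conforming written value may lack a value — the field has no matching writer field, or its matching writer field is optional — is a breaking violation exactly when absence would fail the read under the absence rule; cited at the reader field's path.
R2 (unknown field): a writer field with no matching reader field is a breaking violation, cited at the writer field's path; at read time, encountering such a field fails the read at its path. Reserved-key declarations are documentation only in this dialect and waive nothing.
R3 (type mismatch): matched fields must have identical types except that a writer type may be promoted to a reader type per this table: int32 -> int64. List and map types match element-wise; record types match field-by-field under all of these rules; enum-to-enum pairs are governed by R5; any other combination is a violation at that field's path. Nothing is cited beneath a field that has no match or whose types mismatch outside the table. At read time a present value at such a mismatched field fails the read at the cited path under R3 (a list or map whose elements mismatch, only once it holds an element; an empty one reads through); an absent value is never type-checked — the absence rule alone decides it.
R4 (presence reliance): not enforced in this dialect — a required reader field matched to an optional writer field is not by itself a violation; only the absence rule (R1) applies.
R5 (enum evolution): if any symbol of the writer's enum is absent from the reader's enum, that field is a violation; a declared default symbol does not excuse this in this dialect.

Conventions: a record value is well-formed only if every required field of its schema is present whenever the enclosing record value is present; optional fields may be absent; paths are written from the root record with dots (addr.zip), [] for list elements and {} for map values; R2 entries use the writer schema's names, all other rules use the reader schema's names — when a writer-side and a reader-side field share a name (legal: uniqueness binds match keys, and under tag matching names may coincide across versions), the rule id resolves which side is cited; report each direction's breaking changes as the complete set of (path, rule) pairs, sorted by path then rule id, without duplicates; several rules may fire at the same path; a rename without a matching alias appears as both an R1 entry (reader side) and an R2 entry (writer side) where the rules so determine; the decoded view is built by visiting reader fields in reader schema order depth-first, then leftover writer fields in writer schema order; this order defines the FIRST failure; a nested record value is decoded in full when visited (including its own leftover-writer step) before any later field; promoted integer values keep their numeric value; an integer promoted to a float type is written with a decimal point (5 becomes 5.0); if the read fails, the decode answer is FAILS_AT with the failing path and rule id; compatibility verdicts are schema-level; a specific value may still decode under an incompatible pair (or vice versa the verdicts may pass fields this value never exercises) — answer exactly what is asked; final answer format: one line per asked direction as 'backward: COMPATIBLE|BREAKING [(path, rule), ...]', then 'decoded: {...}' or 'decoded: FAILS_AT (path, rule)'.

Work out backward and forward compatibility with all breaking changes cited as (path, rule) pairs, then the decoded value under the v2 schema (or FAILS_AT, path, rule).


backward: BREAKING [(attrs, R2), (checksum, R1), (checksum, R2), (id, R1), (notes, R2)]; forward: BREAKING [(checksum, R1), (checksum, R2), (enabled, R1), (id, R2), (notes, R2)]; decoded: FAILS_AT (id, R1)

in User below, arrows point writer -> reader
backward for User (reader v2, writer v1):
  channel: State -> State, writer optional; from channel
  id: no writer match
  notes: no writer match
  checksum: no writer match
  enabled: bool -> bool, writer required; from enabled
  leftover writer field: attrs
  leftover writer field: notes
  leftover writer field: checksum
  breaking: (attrs, R2)
  breaking: (checksum, R1)
  breaking: (checksum, R2)
  breaking: (id, R1)
  breaking: (notes, R2)
  => 5 violation(s): backward is BREAKING for User
forward for User (reader v1, writer v2):
  channel: State -> State, writer required; from channel
  attrs: no writer match
  notes: no writer match
  checksum: no writer match
  enabled: bool -> bool, writer optional; from enabled
  leftover writer field: id
  leftover writer field: notes
  leftover writer field: checksum
  breaking: (checksum, R1)
  breaking: (checksum, R2)
  breaking: (enabled, R1)
  breaking: (id, R2)
  breaking: (notes, R2)
  => 5 violation(s): forward is BREAKING for User
decode (reader v2):
  channel := "OWNER" (absent -> default)
  read fails at id under R1 (no fill)
  => FAILS_AT (id, R1)


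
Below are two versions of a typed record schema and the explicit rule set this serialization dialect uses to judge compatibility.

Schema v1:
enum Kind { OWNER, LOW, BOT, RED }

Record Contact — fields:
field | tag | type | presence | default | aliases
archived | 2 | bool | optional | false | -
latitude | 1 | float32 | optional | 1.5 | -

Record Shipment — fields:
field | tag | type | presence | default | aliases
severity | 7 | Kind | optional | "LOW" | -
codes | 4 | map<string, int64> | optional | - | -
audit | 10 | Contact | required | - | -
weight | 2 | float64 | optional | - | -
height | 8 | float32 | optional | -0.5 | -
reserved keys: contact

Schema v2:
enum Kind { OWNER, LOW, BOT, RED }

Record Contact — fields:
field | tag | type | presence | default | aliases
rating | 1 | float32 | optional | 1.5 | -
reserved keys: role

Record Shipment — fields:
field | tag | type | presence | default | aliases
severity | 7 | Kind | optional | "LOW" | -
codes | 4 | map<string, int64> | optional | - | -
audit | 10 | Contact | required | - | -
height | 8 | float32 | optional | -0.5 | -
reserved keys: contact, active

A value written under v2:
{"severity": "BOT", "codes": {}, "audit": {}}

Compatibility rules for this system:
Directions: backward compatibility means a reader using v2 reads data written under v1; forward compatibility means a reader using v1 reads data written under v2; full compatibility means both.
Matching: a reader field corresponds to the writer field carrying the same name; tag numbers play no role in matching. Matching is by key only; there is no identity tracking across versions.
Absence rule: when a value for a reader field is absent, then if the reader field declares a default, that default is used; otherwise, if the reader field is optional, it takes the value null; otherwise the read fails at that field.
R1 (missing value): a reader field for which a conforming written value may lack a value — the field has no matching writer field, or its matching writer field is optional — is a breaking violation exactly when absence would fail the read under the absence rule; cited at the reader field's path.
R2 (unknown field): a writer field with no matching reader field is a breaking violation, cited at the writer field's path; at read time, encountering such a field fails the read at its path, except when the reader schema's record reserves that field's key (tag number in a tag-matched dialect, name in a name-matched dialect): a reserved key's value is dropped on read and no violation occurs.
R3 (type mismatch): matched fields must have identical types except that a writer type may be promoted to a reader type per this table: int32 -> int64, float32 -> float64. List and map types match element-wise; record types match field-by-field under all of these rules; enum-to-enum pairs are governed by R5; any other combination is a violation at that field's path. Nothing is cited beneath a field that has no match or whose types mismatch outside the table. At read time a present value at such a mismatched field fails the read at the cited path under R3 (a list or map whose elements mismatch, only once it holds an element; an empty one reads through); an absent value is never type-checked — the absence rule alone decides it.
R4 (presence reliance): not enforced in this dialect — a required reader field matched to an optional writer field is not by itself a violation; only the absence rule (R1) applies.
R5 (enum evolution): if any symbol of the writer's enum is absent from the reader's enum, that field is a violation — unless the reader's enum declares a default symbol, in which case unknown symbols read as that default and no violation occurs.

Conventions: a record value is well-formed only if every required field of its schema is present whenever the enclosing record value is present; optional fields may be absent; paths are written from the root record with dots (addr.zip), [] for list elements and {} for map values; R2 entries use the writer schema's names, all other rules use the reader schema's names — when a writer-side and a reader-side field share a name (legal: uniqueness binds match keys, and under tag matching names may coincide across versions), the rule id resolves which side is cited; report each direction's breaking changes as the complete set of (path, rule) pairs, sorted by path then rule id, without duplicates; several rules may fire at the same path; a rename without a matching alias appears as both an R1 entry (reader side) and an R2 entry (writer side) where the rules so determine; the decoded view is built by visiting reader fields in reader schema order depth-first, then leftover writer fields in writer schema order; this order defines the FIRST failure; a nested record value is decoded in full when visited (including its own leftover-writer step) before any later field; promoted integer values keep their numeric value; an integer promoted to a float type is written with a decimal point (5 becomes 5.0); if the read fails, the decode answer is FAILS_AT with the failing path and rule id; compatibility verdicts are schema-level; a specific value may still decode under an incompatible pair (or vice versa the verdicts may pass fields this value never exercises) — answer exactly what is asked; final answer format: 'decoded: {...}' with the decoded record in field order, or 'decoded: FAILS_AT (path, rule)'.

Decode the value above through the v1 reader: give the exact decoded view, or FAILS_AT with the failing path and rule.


arrows below run writer -> reader for Shipment
decode (reader v1):
  severity := "BOT"
  codes := {}
  audit.archived := false (no value, default fills)
  audit.latitude := 1.5 (no value, default fills)
  weight := null (not supplied -> null)
  height := -0.5 (no value, default fills)
  => decoded: {"severity": "BOT", "codes": {}, "audit": {"archived": false, "latitude": 1.5}, "weight": null, "height": -0.5}
the rest of the Shipment diff is inert for this question:
  renamed field latitude to rating in record Contact -> changes Shipment's schema-level verdicts only — the decode of this value is the same
  removed field archived from record Contact -> changes Shipment's schema-level verdicts only — the decode of this value is the same
  removed field weight from record Shipment -> changes Shipment's schema-level verdicts only — the decode of this value is the same

decoded: {"severity": "BOT", "codes": {}, "audit": {"archived": false, "latitude": 1.5}, "weight": null, "height": -0.5}


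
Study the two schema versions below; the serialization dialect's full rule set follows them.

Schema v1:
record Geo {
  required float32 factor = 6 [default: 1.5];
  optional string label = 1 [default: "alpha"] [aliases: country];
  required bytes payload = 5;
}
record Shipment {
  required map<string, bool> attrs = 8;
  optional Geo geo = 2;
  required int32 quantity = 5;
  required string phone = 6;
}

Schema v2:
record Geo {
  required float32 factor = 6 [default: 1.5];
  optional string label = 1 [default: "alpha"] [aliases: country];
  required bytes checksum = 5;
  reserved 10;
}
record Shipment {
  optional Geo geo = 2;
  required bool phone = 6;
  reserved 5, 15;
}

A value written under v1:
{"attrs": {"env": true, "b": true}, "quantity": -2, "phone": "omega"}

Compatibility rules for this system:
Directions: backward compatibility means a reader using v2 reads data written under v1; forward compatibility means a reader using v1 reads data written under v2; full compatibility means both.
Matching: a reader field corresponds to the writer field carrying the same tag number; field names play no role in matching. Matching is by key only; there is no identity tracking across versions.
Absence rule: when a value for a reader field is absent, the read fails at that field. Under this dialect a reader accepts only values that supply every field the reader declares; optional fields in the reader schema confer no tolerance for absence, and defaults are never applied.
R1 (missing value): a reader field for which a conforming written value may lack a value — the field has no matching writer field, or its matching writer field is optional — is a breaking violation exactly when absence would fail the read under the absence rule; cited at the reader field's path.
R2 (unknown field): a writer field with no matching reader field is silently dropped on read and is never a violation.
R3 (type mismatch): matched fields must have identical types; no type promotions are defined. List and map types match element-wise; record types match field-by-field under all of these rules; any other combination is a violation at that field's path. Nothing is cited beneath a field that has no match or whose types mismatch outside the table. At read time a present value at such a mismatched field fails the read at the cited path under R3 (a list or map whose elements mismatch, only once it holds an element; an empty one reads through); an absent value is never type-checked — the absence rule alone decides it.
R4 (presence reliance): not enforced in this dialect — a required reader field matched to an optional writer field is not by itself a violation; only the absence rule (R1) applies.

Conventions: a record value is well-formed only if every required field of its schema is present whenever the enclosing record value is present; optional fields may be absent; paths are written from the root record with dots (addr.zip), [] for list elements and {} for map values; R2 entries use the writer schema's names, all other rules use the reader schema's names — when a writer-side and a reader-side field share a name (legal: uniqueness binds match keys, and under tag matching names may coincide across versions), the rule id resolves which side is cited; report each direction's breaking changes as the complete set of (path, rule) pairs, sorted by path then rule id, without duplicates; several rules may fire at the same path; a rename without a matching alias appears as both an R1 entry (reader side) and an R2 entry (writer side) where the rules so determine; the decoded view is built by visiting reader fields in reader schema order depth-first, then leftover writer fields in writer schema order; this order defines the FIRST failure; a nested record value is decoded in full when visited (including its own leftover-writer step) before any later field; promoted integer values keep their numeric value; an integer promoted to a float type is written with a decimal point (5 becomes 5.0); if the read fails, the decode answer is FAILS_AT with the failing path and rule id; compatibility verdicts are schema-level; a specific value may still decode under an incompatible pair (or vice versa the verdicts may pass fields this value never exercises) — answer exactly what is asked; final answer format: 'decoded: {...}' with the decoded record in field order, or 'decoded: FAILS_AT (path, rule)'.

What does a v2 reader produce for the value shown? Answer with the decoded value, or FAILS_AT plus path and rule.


decoded: FAILS_AT (geo, R1)

each type pair in Shipment: writer, then reader
decode walk for Shipment under reader schema v2:
  read fails at geo under R1 (no fill)
  => FAILS_AT (geo, R1)
remaining Shipment differences; none change what is asked:
  field phone in record Shipment: type string changed to bool -> changes Shipment's schema-level verdicts only — the decode of this value is the same
  removed field attrs from record Shipment -> changes Shipment's schema-level verdicts only — the decode of this value is the same
  removed field quantity from record Shipment (its key 5 joins the reserved list) -> changes Shipment's schema-level verdicts only — the decode of this value is the same
  renamed field payload to checksum in record Geo -> no rule fires on it and the decoded Shipment view is identical with or without it


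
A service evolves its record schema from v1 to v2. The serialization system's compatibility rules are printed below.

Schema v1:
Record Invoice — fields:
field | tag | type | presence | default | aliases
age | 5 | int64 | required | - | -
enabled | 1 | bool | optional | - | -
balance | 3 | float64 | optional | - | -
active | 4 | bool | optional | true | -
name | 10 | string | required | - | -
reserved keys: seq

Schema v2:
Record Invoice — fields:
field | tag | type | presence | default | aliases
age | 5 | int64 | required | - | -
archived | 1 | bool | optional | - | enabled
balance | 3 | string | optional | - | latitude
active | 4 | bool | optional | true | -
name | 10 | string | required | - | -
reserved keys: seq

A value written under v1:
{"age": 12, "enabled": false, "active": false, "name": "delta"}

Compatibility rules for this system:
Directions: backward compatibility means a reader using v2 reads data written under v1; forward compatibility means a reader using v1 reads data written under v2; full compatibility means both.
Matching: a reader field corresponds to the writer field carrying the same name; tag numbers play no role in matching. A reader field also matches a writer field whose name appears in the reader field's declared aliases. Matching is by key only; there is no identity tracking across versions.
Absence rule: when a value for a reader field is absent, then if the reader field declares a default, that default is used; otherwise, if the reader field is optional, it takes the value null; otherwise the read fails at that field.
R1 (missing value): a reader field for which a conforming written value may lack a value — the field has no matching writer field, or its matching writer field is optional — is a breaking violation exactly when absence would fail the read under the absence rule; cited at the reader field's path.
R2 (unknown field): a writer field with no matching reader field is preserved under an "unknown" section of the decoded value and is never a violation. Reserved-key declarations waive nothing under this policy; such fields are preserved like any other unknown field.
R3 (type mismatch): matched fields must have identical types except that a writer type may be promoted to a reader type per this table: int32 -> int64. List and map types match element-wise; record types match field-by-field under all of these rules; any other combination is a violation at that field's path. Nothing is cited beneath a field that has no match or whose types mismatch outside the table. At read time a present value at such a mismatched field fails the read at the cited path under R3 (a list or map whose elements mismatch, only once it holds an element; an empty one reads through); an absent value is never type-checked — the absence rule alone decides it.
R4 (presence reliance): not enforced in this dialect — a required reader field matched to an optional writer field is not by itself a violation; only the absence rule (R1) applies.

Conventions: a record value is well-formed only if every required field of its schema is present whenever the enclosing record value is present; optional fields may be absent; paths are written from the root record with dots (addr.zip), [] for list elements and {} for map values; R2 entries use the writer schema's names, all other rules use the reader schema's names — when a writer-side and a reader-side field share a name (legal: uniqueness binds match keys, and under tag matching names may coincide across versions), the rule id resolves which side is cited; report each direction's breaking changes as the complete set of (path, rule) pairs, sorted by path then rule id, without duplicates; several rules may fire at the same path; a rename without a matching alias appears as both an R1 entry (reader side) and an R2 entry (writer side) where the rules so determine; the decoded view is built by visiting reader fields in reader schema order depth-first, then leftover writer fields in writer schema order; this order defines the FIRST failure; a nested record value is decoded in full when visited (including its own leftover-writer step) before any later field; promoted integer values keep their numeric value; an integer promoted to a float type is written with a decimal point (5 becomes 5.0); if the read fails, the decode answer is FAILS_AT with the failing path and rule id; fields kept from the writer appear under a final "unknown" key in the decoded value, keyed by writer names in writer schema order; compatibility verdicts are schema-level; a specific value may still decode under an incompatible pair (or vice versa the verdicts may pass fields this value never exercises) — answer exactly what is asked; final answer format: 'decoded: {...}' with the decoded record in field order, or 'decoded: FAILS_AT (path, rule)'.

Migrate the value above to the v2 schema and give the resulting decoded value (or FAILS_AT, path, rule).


arrows below run writer -> reader for Invoice
decode (reader v2):
  age := 12
  archived := false (from writer enabled)
  balance := null (missing; optional => null)
  active := false
  name := "delta"
  => decoded: {"age": 12, "archived": false, "balance": null, "active": false, "name": "delta"}
diffs on Invoice not affecting the asked answer:
  field balance in record Invoice: type float64 changed to string -> matters for Invoice compatibility verdicts, not for this value's decode

decoded: {"age": 12, "archived": false, "balance": null, "active": false, "name": "delta"}
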